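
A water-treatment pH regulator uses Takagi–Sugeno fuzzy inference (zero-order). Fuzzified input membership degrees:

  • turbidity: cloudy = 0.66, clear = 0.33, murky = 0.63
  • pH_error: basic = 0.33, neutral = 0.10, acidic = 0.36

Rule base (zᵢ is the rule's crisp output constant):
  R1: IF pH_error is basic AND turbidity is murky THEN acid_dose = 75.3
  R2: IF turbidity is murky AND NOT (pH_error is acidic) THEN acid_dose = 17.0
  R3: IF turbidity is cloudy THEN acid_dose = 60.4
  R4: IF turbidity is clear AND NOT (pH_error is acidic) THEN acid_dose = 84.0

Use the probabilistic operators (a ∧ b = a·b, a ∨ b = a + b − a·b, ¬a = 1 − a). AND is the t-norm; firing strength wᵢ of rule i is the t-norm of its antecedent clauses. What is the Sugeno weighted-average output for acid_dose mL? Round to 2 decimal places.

R1 (z=75.3): basic=0.33, murky=0.63; AND[a·b] → w = 0.2079
R2 (z=17.0): murky=0.63, ¬acidic=1−0.36=0.64; AND[a·b] → w = 0.4032
R3 (z=60.4): cloudy=0.66 → w = 0.6600
R4 (z=84.0): clear=0.33, ¬acidic=1−0.36=0.64; AND[a·b] → w = 0.2112
Weighted average = (0.2079·75.3 + 0.4032·17.0 + 0.6600·60.4 + 0.2112·84.0) / (0.2079 + 0.4032 + 0.6600 + 0.2112)
  = 80.1141 / 1.4823 = 54.05

54.05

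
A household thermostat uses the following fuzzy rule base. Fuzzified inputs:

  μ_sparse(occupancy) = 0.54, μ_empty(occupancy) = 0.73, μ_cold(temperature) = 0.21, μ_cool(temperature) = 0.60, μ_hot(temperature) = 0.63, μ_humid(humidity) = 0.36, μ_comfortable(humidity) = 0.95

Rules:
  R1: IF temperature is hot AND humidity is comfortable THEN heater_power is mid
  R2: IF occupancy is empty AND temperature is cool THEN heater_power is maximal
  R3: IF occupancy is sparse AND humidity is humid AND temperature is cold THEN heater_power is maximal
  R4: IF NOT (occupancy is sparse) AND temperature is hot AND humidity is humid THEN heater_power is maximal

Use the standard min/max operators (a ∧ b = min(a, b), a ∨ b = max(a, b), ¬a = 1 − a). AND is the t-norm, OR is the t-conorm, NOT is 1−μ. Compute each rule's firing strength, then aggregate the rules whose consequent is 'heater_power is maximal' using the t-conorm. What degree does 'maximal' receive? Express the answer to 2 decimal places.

R1: hot=0.63, comfortable=0.95; AND[min(a, b)] → w = 0.63
R2: empty=0.73, cool=0.60; AND[min(a, b)] → w = 0.60
R3: sparse=0.54, humid=0.36, cold=0.21; AND[min(a, b)] → w = 0.21
R4: ¬sparse=1−0.54=0.46, hot=0.63, humid=0.36; AND[min(a, b)] → w = 0.36
Rules with consequent 'maximal': {R2, R3, R4} → strengths 0.60, 0.21, 0.36
Aggregate via t-conorm [max(a, b)]: 0.60

0.60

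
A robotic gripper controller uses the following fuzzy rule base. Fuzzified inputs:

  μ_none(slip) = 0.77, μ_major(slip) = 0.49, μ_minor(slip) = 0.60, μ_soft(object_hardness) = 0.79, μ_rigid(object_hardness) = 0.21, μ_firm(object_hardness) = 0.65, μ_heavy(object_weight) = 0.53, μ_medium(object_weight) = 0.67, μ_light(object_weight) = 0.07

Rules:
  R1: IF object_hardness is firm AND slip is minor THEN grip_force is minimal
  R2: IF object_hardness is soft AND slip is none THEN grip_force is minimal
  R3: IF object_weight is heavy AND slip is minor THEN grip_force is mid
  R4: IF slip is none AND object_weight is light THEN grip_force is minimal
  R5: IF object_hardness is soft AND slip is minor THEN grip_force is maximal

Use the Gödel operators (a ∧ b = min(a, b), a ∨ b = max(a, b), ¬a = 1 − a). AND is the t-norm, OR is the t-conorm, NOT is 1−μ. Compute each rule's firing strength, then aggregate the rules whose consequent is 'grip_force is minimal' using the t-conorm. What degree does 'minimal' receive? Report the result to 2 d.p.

0.77

R1: firm=0.65, minor=0.60; AND[min(a, b)] → w = 0.60
R2: soft=0.79, none=0.77; AND[min(a, b)] → w = 0.77
R3: heavy=0.53, minor=0.60; AND[min(a, b)] → w = 0.53
R4: none=0.77, light=0.07; AND[min(a, b)] → w = 0.07
R5: soft=0.79, minor=0.60; AND[min(a, b)] → w = 0.60
Rules with consequent 'minimal': {R1, R2, R4} → strengths 0.60, 0.77, 0.07
Aggregate via t-conorm [max(a, b)]: 0.77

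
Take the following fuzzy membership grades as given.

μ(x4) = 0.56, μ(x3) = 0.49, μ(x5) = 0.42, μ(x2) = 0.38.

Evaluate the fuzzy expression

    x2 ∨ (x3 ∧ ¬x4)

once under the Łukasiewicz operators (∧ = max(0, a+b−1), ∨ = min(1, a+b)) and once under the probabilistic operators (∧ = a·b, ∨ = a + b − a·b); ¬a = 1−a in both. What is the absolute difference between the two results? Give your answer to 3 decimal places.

0.134

Under Łukasiewicz:
  ¬x4 = 1 − 0.56 = 0.44
  x3 ∧ ¬x4 = max(0, a+b−1) on (0.49, 0.44) = 0.00
  x2 ∨ (x3 ∧ ¬x4) = min(1, a+b) on (0.38, 0.00) = 0.38
  → value = 0.3800
Under probabilistic:
  ¬x4 = 1 − 0.5600 = 0.4400
  x3 ∧ ¬x4 = a·b on (0.4900, 0.4400) = 0.2156
  x2 ∨ (x3 ∧ ¬x4) = a + b − a·b on (0.3800, 0.2156) = 0.5137
  → value = 0.5137
|0.3800 − 0.5137| = 0.134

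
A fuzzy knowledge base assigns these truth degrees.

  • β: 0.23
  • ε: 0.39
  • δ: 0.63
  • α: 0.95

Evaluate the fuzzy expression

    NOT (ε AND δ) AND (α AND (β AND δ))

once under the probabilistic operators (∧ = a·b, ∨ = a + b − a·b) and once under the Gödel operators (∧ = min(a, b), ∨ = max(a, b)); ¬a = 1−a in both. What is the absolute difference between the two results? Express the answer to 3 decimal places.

0.126

Under probabilistic:
  ε AND δ = a·b on (0.3900, 0.6300) = 0.2457
  NOT (ε AND δ) = 1 − 0.2457 = 0.7543
  β AND δ = a·b on (0.2300, 0.6300) = 0.1449
  α AND (β AND δ) = a·b on (0.9500, 0.1449) = 0.1377
  NOT (ε AND δ) AND (α AND (β AND δ)) = a·b on (0.7543, 0.1377) = 0.1038
  → value = 0.1038
Under Gödel:
  ε AND δ = min(a, b) on (0.39, 0.63) = 0.39
  NOT (ε AND δ) = 1 − 0.39 = 0.61
  β AND δ = min(a, b) on (0.23, 0.63) = 0.23
  α AND (β AND δ) = min(a, b) on (0.95, 0.23) = 0.23
  NOT (ε AND δ) AND (α AND (β AND δ)) = min(a, b) on (0.61, 0.23) = 0.23
  → value = 0.2300
|0.1038 − 0.2300| = 0.126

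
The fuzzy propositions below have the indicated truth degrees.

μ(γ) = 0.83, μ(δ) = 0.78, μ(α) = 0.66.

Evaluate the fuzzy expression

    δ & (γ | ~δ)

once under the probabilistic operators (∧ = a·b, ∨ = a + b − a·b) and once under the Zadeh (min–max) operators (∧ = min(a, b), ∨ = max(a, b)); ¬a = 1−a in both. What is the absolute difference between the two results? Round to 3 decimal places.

0.103

Under probabilistic:
  ~δ = 1 − 0.7800 = 0.2200
  γ | ~δ = a + b − a·b on (0.8300, 0.2200) = 0.8674
  δ & (γ | ~δ) = a·b on (0.7800, 0.8674) = 0.6766
  → value = 0.6766
Under Zadeh (min–max):
  ~δ = 1 − 0.78 = 0.22
  γ | ~δ = max(a, b) on (0.83, 0.22) = 0.83
  δ & (γ | ~δ) = min(a, b) on (0.78, 0.83) = 0.78
  → value = 0.7800
|0.6766 − 0.7800| = 0.103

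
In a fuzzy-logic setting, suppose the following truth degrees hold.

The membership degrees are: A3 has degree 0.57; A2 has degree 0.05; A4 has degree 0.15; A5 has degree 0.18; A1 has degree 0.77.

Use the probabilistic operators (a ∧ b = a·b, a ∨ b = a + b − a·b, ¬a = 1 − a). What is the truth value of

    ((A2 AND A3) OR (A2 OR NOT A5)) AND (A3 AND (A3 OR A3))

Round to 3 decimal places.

0.387

A2 AND A3 = a·b on (0.0500, 0.5700) = 0.0285
NOT A5 = 1 − 0.1800 = 0.8200
A2 OR NOT A5 = a + b − a·b on (0.0500, 0.8200) = 0.8290
(A2 AND A3) OR (A2 OR NOT A5) = a + b − a·b on (0.0285, 0.8290) = 0.8339
A3 OR A3 = a + b − a·b on (0.5700, 0.5700) = 0.8151
A3 AND (A3 OR A3) = a·b on (0.5700, 0.8151) = 0.4646
((A2 AND A3) OR (A2 OR NOT A5)) AND (A3 AND (A3 OR A3)) = a·b on (0.8339, 0.4646) = 0.3874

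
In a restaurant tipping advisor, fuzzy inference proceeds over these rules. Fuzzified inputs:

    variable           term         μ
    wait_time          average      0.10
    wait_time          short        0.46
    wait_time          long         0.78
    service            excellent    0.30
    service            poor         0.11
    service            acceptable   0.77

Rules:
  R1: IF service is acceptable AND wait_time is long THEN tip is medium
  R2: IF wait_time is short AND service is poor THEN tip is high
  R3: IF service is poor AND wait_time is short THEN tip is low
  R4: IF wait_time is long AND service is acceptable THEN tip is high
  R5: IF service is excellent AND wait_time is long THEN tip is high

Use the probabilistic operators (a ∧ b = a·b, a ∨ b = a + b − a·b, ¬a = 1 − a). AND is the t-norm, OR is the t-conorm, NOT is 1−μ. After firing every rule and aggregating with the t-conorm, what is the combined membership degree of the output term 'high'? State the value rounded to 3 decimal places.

0.710

R1: acceptable=0.77, long=0.78; AND[a·b] → w = 0.6006
R2: short=0.46, poor=0.11; AND[a·b] → w = 0.0506
R3: poor=0.11, short=0.46; AND[a·b] → w = 0.0506
R4: long=0.78, acceptable=0.77; AND[a·b] → w = 0.6006
R5: excellent=0.30, long=0.78; AND[a·b] → w = 0.2340
Rules with consequent 'high': {R2, R4, R5} → strengths 0.0506, 0.6006, 0.2340
Aggregate via t-conorm [a + b − a·b]: 0.7095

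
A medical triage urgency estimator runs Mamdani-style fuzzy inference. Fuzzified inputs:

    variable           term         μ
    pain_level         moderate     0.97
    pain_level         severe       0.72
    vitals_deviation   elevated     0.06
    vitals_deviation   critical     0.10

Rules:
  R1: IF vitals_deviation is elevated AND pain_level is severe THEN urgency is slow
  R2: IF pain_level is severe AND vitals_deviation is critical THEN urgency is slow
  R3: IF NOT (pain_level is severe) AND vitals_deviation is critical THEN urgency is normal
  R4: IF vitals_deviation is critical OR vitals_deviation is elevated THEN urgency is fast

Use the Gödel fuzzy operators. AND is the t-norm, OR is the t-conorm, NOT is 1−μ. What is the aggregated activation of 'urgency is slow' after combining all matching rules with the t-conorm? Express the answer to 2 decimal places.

R1: elevated=0.06, severe=0.72; AND[min(a, b)] → w = 0.06
R2: severe=0.72, critical=0.10; AND[min(a, b)] → w = 0.10
R3: ¬severe=1−0.72=0.28, critical=0.10; AND[min(a, b)] → w = 0.10
R4: critical=0.10, elevated=0.06; OR[max(a, b)] → w = 0.10
Rules with consequent 'slow': {R1, R2} → strengths 0.06, 0.10
Aggregate via t-conorm [max(a, b)]: 0.10

0.10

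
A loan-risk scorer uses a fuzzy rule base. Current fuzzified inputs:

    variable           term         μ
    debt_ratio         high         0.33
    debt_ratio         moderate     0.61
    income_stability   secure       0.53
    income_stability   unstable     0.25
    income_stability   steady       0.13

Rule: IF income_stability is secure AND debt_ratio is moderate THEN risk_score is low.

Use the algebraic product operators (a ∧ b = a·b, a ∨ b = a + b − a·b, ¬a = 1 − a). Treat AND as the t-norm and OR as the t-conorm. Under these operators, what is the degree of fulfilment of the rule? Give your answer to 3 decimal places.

firing strength: secure=0.53, moderate=0.61; AND[a·b] → w = 0.3233

0.323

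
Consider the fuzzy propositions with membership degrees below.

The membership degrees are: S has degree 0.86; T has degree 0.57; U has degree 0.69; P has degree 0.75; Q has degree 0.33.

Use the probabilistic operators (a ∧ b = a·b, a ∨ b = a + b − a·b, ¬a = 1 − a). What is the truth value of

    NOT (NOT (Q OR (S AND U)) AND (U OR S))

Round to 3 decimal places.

S AND U = a·b on (0.8600, 0.6900) = 0.5934
Q OR (S AND U) = a + b − a·b on (0.3300, 0.5934) = 0.7276
NOT (Q OR (S AND U)) = 1 − 0.7276 = 0.2724
U OR S = a + b − a·b on (0.6900, 0.8600) = 0.9566
NOT (Q OR (S AND U)) AND (U OR S) = a·b on (0.2724, 0.9566) = 0.2606
NOT (NOT (Q OR (S AND U)) AND (U OR S)) = 1 − 0.2606 = 0.7394

0.739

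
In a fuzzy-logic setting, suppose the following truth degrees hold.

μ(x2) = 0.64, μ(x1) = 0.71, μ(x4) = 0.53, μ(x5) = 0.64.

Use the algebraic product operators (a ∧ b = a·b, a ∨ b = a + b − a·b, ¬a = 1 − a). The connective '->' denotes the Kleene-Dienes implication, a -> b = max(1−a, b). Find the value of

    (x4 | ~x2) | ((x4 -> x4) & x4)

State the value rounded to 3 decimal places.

0.784

~x2 = 1 − 0.6400 = 0.3600
x4 | ~x2 = a + b − a·b on (0.5300, 0.3600) = 0.6992
x4 -> x4  [Kleene-Dienes: max(1−a, b)] with a=0.5300, b=0.5300 → 0.5300
(x4 -> x4) & x4 = a·b on (0.5300, 0.5300) = 0.2809
(x4 | ~x2) | ((x4 -> x4) & x4) = a + b − a·b on (0.6992, 0.2809) = 0.7837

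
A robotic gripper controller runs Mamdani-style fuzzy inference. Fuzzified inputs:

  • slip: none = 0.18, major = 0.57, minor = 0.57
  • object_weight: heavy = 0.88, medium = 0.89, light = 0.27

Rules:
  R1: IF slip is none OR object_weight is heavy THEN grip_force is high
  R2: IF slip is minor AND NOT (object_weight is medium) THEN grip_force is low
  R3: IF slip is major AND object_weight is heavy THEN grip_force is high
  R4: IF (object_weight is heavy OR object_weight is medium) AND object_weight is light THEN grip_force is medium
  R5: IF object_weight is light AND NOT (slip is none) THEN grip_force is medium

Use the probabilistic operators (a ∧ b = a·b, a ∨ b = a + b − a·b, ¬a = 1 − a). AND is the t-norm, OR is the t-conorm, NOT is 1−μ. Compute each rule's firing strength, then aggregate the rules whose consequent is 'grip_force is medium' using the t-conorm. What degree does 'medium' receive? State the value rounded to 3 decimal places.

0.429

R1: none=0.18, heavy=0.88; OR[a + b − a·b] → w = 0.9016
R2: minor=0.57, ¬medium=1−0.89=0.11; AND[a·b] → w = 0.0627
R3: major=0.57, heavy=0.88; AND[a·b] → w = 0.5016
R4: (heavy=0.88 OR medium=0.89) = 0.9868; AND[a·b] with light=0.27 → w = 0.2664
R5: light=0.27, ¬none=1−0.18=0.82; AND[a·b] → w = 0.2214
Rules with consequent 'medium': {R4, R5} → strengths 0.2664, 0.2214
Aggregate via t-conorm [a + b − a·b]: 0.4288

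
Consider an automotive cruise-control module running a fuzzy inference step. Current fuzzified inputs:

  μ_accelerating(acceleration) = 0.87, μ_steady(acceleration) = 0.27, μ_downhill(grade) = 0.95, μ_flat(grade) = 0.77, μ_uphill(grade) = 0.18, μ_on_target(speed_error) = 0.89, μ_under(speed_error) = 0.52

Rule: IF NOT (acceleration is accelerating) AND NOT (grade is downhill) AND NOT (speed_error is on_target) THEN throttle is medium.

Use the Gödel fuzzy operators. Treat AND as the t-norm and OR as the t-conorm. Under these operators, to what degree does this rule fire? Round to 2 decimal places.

0.05

firing strength: ¬accelerating=1−0.87=0.13, ¬downhill=1−0.95=0.05, ¬on_target=1−0.89=0.11; AND[min(a, b)] → w = 0.05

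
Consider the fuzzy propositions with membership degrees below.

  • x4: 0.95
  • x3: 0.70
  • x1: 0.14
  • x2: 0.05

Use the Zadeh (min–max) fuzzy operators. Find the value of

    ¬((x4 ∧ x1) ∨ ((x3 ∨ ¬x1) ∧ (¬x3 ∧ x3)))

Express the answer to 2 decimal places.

0.70

x4 ∧ x1 = min(a, b) on (0.95, 0.14) = 0.14
¬x1 = 1 − 0.14 = 0.86
x3 ∨ ¬x1 = max(a, b) on (0.70, 0.86) = 0.86
¬x3 = 1 − 0.70 = 0.30
¬x3 ∧ x3 = min(a, b) on (0.30, 0.70) = 0.30
(x3 ∨ ¬x1) ∧ (¬x3 ∧ x3) = min(a, b) on (0.86, 0.30) = 0.30
(x4 ∧ x1) ∨ ((x3 ∨ ¬x1) ∧ (¬x3 ∧ x3)) = max(a, b) on (0.14, 0.30) = 0.30
¬((x4 ∧ x1) ∨ ((x3 ∨ ¬x1) ∧ (¬x3 ∧ x3))) = 1 − 0.30 = 0.70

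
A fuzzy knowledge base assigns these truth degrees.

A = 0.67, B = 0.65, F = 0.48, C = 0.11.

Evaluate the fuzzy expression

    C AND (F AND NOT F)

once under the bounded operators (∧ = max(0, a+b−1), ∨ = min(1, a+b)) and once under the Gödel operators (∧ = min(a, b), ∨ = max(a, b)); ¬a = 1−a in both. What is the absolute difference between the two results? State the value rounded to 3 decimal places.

Under bounded:
  NOT F = 1 − 0.48 = 0.52
  F AND NOT F = max(0, a+b−1) on (0.48, 0.52) = 0.00
  C AND (F AND NOT F) = max(0, a+b−1) on (0.11, 0.00) = 0.00
  → value = 0.0000
Under Gödel:
  NOT F = 1 − 0.48 = 0.52
  F AND NOT F = min(a, b) on (0.48, 0.52) = 0.48
  C AND (F AND NOT F) = min(a, b) on (0.11, 0.48) = 0.11
  → value = 0.1100
|0.0000 − 0.1100| = 0.110

0.110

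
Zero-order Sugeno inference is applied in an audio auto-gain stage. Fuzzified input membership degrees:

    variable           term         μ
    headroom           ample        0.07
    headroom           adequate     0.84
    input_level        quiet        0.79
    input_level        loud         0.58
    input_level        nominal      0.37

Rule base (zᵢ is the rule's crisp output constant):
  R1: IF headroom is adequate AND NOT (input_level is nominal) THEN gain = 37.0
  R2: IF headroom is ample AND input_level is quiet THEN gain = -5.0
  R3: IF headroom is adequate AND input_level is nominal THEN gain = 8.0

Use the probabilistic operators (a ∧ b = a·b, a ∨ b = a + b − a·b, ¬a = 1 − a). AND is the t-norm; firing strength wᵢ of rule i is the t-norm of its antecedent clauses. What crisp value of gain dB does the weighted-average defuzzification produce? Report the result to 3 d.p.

24.339

R1 (z=37.0): adequate=0.84, ¬nominal=1−0.37=0.63; AND[a·b] → w = 0.5292
R2 (z=-5.0): ample=0.07, quiet=0.79; AND[a·b] → w = 0.0553
R3 (z=8.0): adequate=0.84, nominal=0.37; AND[a·b] → w = 0.3108
Weighted average = (0.5292·37.0 + 0.0553·-5.0 + 0.3108·8.0) / (0.5292 + 0.0553 + 0.3108)
  = 21.7903 / 0.8953 = 24.339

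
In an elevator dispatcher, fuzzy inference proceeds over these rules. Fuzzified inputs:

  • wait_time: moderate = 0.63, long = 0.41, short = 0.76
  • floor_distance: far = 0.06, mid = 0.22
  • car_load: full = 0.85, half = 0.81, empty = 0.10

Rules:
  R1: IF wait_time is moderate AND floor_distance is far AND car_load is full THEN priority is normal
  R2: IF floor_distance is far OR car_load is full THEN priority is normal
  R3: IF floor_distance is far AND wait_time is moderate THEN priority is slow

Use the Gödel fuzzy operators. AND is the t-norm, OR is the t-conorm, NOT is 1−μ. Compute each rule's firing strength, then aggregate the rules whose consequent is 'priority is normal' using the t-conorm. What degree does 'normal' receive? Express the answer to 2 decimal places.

R1: moderate=0.63, far=0.06, full=0.85; AND[min(a, b)] → w = 0.06
R2: far=0.06, full=0.85; OR[max(a, b)] → w = 0.85
R3: far=0.06, moderate=0.63; AND[min(a, b)] → w = 0.06
Rules with consequent 'normal': {R1, R2} → strengths 0.06, 0.85
Aggregate via t-conorm [max(a, b)]: 0.85

0.85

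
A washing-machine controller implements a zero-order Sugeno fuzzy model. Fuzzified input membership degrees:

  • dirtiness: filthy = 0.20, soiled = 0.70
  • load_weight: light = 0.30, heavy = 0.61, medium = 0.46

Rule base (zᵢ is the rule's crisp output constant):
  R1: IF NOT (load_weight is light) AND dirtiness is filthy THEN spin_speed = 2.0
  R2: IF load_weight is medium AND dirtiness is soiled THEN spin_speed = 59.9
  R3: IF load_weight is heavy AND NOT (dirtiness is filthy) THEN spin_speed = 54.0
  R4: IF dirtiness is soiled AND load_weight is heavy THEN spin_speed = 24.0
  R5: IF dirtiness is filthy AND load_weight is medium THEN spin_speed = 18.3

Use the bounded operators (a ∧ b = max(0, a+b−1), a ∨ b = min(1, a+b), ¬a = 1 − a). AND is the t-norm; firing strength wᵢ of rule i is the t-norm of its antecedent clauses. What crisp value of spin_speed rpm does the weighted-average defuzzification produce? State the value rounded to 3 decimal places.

R1 (z=2.0): ¬light=1−0.30=0.70, filthy=0.20; AND[max(0, a+b−1)] → w = 0.00
R2 (z=59.9): medium=0.46, soiled=0.70; AND[max(0, a+b−1)] → w = 0.16
R3 (z=54.0): heavy=0.61, ¬filthy=1−0.20=0.80; AND[max(0, a+b−1)] → w = 0.41
R4 (z=24.0): soiled=0.70, heavy=0.61; AND[max(0, a+b−1)] → w = 0.31
R5 (z=18.3): filthy=0.20, medium=0.46; AND[max(0, a+b−1)] → w = 0.00
Weighted average = (0.00·2.0 + 0.16·59.9 + 0.41·54.0 + 0.31·24.0 + 0.00·18.3) / (0.00 + 0.16 + 0.41 + 0.31 + 0.00)
  = 39.1640 / 0.8800 = 44.505

44.505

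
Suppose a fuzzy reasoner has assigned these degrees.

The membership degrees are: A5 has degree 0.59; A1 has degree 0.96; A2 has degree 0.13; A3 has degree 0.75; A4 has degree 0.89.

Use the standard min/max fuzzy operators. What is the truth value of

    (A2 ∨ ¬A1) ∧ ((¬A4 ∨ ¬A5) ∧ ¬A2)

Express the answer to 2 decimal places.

0.13

¬A1 = 1 − 0.96 = 0.04
A2 ∨ ¬A1 = max(a, b) on (0.13, 0.04) = 0.13
¬A4 = 1 − 0.89 = 0.11
¬A5 = 1 − 0.59 = 0.41
¬A4 ∨ ¬A5 = max(a, b) on (0.11, 0.41) = 0.41
¬A2 = 1 − 0.13 = 0.87
(¬A4 ∨ ¬A5) ∧ ¬A2 = min(a, b) on (0.41, 0.87) = 0.41
(A2 ∨ ¬A1) ∧ ((¬A4 ∨ ¬A5) ∧ ¬A2) = min(a, b) on (0.13, 0.41) = 0.13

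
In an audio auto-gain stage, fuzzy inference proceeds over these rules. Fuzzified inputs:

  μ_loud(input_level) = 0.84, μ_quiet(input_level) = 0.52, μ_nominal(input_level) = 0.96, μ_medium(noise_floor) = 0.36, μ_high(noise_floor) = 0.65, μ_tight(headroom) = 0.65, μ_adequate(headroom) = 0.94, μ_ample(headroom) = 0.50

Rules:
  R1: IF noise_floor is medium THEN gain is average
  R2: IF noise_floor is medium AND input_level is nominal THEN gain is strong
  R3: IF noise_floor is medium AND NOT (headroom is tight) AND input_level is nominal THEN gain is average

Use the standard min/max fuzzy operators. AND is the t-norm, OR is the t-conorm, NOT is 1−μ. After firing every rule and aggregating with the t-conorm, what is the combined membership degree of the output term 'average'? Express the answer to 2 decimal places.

R1: medium=0.36 → w = 0.36
R2: medium=0.36, nominal=0.96; AND[min(a, b)] → w = 0.36
R3: medium=0.36, ¬tight=1−0.65=0.35, nominal=0.96; AND[min(a, b)] → w = 0.35
Rules with consequent 'average': {R1, R3} → strengths 0.36, 0.35
Aggregate via t-conorm [max(a, b)]: 0.36

0.36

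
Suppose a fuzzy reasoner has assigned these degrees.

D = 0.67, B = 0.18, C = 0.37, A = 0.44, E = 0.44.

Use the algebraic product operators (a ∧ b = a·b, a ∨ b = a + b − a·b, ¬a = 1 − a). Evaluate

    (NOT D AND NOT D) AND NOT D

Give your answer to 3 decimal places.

0.036

NOT D = 1 − 0.6700 = 0.3300
NOT D = 1 − 0.6700 = 0.3300
NOT D AND NOT D = a·b on (0.3300, 0.3300) = 0.1089
NOT D = 1 − 0.6700 = 0.3300
(NOT D AND NOT D) AND NOT D = a·b on (0.1089, 0.3300) = 0.0359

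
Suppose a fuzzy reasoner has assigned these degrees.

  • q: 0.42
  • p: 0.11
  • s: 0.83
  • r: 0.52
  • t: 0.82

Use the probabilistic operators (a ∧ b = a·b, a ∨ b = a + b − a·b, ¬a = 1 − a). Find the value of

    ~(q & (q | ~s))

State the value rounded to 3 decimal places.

~s = 1 − 0.8300 = 0.1700
q | ~s = a + b − a·b on (0.4200, 0.1700) = 0.5186
q & (q | ~s) = a·b on (0.4200, 0.5186) = 0.2178
~(q & (q | ~s)) = 1 − 0.2178 = 0.7822

0.782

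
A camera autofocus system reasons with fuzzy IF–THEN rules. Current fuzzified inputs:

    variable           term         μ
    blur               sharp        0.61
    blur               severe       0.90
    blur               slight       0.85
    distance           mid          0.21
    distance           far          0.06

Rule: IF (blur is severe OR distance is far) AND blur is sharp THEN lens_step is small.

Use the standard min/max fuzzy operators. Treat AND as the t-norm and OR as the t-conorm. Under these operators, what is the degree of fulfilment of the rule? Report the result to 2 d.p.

firing strength: (severe=0.90 OR far=0.06) = 0.90; AND[min(a, b)] with sharp=0.61 → w = 0.61

0.61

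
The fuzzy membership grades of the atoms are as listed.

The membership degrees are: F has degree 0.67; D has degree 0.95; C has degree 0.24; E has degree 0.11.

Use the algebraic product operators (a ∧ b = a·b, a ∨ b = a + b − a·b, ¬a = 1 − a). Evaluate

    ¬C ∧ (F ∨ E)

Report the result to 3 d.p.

0.537

¬C = 1 − 0.2400 = 0.7600
F ∨ E = a + b − a·b on (0.6700, 0.1100) = 0.7063
¬C ∧ (F ∨ E) = a·b on (0.7600, 0.7063) = 0.5368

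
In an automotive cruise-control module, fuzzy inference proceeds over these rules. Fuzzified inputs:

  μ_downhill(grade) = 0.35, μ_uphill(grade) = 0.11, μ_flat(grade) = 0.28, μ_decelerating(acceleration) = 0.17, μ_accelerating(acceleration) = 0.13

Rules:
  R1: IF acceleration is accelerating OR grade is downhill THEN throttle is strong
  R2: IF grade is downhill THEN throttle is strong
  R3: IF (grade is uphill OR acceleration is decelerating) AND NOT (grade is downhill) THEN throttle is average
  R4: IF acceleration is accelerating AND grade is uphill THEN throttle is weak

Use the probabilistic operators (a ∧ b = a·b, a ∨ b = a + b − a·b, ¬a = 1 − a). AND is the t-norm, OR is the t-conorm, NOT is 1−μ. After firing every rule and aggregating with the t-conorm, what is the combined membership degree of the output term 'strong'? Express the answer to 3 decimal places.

R1: accelerating=0.13, downhill=0.35; OR[a + b − a·b] → w = 0.4345
R2: downhill=0.35 → w = 0.3500
R3: (uphill=0.11 OR decelerating=0.17) = 0.2613; AND[a·b] with ¬downhill=1−0.35=0.65 → w = 0.1698
R4: accelerating=0.13, uphill=0.11; AND[a·b] → w = 0.0143
Rules with consequent 'strong': {R1, R2} → strengths 0.4345, 0.3500
Aggregate via t-conorm [a + b − a·b]: 0.6324

0.632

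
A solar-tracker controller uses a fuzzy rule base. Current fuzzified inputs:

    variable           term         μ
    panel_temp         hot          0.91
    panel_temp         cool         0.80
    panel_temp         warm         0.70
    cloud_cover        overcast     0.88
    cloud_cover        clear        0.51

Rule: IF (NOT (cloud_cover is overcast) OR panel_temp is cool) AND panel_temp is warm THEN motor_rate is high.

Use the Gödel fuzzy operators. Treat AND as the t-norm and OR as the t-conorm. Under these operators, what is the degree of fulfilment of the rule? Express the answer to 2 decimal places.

0.70

firing strength: (¬overcast=1−0.88=0.12 OR cool=0.80) = 0.80; AND[min(a, b)] with warm=0.70 → w = 0.70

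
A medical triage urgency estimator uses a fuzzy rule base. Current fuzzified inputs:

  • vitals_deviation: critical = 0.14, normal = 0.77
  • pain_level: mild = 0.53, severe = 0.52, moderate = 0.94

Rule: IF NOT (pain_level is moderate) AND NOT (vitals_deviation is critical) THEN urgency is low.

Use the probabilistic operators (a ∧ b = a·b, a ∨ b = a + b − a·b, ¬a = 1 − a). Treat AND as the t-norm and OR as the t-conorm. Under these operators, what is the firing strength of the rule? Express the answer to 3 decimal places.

firing strength: ¬moderate=1−0.94=0.06, ¬critical=1−0.14=0.86; AND[a·b] → w = 0.0516

0.052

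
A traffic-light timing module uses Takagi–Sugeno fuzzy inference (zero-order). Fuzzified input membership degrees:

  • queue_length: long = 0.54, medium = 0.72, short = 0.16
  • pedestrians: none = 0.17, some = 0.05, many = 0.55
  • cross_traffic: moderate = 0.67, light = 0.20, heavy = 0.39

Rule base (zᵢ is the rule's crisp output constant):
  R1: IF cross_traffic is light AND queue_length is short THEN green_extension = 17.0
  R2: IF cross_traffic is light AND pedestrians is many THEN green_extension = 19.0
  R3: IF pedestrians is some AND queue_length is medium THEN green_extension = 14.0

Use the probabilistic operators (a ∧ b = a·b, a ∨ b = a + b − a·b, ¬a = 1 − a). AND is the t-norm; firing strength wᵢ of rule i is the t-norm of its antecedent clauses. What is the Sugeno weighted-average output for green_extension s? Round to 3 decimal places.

R1 (z=17.0): light=0.20, short=0.16; AND[a·b] → w = 0.0320
R2 (z=19.0): light=0.20, many=0.55; AND[a·b] → w = 0.1100
R3 (z=14.0): some=0.05, medium=0.72; AND[a·b] → w = 0.0360
Weighted average = (0.0320·17.0 + 0.1100·19.0 + 0.0360·14.0) / (0.0320 + 0.1100 + 0.0360)
  = 3.1380 / 0.1780 = 17.629

17.629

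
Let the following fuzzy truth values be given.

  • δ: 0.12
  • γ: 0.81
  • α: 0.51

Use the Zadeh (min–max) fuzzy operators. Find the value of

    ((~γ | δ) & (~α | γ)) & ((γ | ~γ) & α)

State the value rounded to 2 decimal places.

~γ = 1 − 0.81 = 0.19
~γ | δ = max(a, b) on (0.19, 0.12) = 0.19
~α = 1 − 0.51 = 0.49
~α | γ = max(a, b) on (0.49, 0.81) = 0.81
(~γ | δ) & (~α | γ) = min(a, b) on (0.19, 0.81) = 0.19
~γ = 1 − 0.81 = 0.19
γ | ~γ = max(a, b) on (0.81, 0.19) = 0.81
(γ | ~γ) & α = min(a, b) on (0.81, 0.51) = 0.51
((~γ | δ) & (~α | γ)) & ((γ | ~γ) & α) = min(a, b) on (0.19, 0.51) = 0.19

0.19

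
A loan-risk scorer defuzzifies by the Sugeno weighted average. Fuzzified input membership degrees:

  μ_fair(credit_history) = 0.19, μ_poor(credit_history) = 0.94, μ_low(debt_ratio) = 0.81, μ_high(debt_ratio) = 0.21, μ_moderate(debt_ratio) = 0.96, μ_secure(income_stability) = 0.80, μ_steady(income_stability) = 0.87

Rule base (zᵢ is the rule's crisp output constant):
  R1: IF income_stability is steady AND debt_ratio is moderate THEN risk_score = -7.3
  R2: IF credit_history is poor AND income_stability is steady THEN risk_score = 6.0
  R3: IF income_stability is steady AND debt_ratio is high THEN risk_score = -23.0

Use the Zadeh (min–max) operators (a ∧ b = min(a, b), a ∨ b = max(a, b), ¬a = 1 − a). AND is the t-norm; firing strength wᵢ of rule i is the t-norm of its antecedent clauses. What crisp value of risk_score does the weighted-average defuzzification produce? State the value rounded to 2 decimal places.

R1 (z=-7.3): steady=0.87, moderate=0.96; AND[min(a, b)] → w = 0.87
R2 (z=6.0): poor=0.94, steady=0.87; AND[min(a, b)] → w = 0.87
R3 (z=-23.0): steady=0.87, high=0.21; AND[min(a, b)] → w = 0.21
Weighted average = (0.87·-7.3 + 0.87·6.0 + 0.21·-23.0) / (0.87 + 0.87 + 0.21)
  = -5.9610 / 1.9500 = -3.06

-3.06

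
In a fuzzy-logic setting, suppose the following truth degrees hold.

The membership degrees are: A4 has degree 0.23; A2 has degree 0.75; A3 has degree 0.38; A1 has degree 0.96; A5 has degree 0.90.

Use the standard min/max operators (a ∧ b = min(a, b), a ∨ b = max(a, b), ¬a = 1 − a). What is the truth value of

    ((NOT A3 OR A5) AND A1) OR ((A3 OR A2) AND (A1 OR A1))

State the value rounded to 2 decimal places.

0.90

NOT A3 = 1 − 0.38 = 0.62
NOT A3 OR A5 = max(a, b) on (0.62, 0.90) = 0.90
(NOT A3 OR A5) AND A1 = min(a, b) on (0.90, 0.96) = 0.90
A3 OR A2 = max(a, b) on (0.38, 0.75) = 0.75
A1 OR A1 = max(a, b) on (0.96, 0.96) = 0.96
(A3 OR A2) AND (A1 OR A1) = min(a, b) on (0.75, 0.96) = 0.75
((NOT A3 OR A5) AND A1) OR ((A3 OR A2) AND (A1 OR A1)) = max(a, b) on (0.90, 0.75) = 0.90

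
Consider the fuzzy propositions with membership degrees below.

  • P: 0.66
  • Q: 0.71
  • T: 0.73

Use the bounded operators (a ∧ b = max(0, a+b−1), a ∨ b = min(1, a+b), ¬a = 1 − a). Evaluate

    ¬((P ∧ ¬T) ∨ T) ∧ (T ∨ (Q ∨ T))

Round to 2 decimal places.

0.27

¬T = 1 − 0.73 = 0.27
P ∧ ¬T = max(0, a+b−1) on (0.66, 0.27) = 0.00
(P ∧ ¬T) ∨ T = min(1, a+b) on (0.00, 0.73) = 0.73
¬((P ∧ ¬T) ∨ T) = 1 − 0.73 = 0.27
Q ∨ T = min(1, a+b) on (0.71, 0.73) = 1.00
T ∨ (Q ∨ T) = min(1, a+b) on (0.73, 1.00) = 1.00
¬((P ∧ ¬T) ∨ T) ∧ (T ∨ (Q ∨ T)) = max(0, a+b−1) on (0.27, 1.00) = 0.27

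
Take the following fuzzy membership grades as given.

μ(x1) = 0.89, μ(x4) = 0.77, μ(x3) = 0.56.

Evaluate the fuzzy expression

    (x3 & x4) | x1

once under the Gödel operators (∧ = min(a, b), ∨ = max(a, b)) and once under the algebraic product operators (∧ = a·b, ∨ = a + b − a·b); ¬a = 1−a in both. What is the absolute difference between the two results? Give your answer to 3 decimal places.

0.047

Under Gödel:
  x3 & x4 = min(a, b) on (0.56, 0.77) = 0.56
  (x3 & x4) | x1 = max(a, b) on (0.56, 0.89) = 0.89
  → value = 0.8900
Under algebraic product:
  x3 & x4 = a·b on (0.5600, 0.7700) = 0.4312
  (x3 & x4) | x1 = a + b − a·b on (0.4312, 0.8900) = 0.9374
  → value = 0.9374
|0.8900 − 0.9374| = 0.047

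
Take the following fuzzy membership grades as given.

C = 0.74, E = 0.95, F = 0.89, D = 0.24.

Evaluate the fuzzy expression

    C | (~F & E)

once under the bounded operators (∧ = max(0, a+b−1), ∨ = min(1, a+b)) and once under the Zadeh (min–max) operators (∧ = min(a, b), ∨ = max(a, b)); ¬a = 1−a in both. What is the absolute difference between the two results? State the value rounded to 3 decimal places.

0.060

Under bounded:
  ~F = 1 − 0.89 = 0.11
  ~F & E = max(0, a+b−1) on (0.11, 0.95) = 0.06
  C | (~F & E) = min(1, a+b) on (0.74, 0.06) = 0.80
  → value = 0.8000
Under Zadeh (min–max):
  ~F = 1 − 0.89 = 0.11
  ~F & E = min(a, b) on (0.11, 0.95) = 0.11
  C | (~F & E) = max(a, b) on (0.74, 0.11) = 0.74
  → value = 0.7400
|0.8000 − 0.7400| = 0.060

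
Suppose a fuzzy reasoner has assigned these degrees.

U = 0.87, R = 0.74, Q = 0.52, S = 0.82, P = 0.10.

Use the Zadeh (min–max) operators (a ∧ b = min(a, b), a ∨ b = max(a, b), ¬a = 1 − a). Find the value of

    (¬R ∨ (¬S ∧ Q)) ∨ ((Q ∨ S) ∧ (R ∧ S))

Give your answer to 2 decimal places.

¬R = 1 − 0.74 = 0.26
¬S = 1 − 0.82 = 0.18
¬S ∧ Q = min(a, b) on (0.18, 0.52) = 0.18
¬R ∨ (¬S ∧ Q) = max(a, b) on (0.26, 0.18) = 0.26
Q ∨ S = max(a, b) on (0.52, 0.82) = 0.82
R ∧ S = min(a, b) on (0.74, 0.82) = 0.74
(Q ∨ S) ∧ (R ∧ S) = min(a, b) on (0.82, 0.74) = 0.74
(¬R ∨ (¬S ∧ Q)) ∨ ((Q ∨ S) ∧ (R ∧ S)) = max(a, b) on (0.26, 0.74) = 0.74

0.74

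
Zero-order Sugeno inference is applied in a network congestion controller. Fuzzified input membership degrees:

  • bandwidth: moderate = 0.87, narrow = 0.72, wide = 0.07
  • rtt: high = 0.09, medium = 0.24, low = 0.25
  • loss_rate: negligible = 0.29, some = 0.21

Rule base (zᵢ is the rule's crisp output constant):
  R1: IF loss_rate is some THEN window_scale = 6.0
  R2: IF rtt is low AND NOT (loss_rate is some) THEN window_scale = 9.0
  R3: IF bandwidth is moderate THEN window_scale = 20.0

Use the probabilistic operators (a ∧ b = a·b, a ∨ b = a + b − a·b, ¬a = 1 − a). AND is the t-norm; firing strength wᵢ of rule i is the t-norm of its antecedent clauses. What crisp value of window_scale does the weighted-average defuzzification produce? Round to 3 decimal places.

15.998

R1 (z=6.0): some=0.21 → w = 0.2100
R2 (z=9.0): low=0.25, ¬some=1−0.21=0.79; AND[a·b] → w = 0.1975
R3 (z=20.0): moderate=0.87 → w = 0.8700
Weighted average = (0.2100·6.0 + 0.1975·9.0 + 0.8700·20.0) / (0.2100 + 0.1975 + 0.8700)
  = 20.4375 / 1.2775 = 15.998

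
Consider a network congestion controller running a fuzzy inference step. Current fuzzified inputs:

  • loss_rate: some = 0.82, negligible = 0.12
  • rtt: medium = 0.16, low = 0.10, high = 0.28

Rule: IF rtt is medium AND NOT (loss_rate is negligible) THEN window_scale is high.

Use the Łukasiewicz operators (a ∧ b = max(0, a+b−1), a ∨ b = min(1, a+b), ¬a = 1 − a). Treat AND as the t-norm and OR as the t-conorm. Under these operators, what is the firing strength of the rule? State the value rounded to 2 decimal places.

0.04

firing strength: medium=0.16, ¬negligible=1−0.12=0.88; AND[max(0, a+b−1)] → w = 0.04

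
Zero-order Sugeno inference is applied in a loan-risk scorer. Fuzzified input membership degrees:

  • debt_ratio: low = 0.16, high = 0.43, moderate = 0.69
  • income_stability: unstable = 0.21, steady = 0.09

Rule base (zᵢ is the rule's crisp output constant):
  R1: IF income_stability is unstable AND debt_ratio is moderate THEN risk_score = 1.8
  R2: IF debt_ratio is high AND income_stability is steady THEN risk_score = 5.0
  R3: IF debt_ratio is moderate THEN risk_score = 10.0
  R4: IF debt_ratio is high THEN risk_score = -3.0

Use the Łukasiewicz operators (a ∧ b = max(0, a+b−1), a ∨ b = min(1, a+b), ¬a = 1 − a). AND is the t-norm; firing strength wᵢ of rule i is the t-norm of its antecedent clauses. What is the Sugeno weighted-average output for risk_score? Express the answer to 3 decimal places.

5.009

R1 (z=1.8): unstable=0.21, moderate=0.69; AND[max(0, a+b−1)] → w = 0.00
R2 (z=5.0): high=0.43, steady=0.09; AND[max(0, a+b−1)] → w = 0.00
R3 (z=10.0): moderate=0.69 → w = 0.69
R4 (z=-3.0): high=0.43 → w = 0.43
Weighted average = (0.00·1.8 + 0.00·5.0 + 0.69·10.0 + 0.43·-3.0) / (0.00 + 0.00 + 0.69 + 0.43)
  = 5.6100 / 1.1200 = 5.009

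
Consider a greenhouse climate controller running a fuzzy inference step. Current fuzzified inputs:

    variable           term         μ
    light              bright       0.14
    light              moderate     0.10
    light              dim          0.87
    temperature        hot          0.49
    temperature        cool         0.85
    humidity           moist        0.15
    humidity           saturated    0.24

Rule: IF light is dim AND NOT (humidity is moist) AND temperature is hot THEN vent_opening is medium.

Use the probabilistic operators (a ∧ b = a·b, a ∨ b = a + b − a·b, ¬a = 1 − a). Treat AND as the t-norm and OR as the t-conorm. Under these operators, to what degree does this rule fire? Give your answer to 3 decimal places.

0.362

firing strength: dim=0.87, ¬moist=1−0.15=0.85, hot=0.49; AND[a·b] → w = 0.3624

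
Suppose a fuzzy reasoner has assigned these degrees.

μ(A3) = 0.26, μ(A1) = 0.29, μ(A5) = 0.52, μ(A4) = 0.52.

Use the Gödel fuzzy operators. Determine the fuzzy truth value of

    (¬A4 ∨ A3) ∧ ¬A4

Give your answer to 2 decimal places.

¬A4 = 1 − 0.52 = 0.48
¬A4 ∨ A3 = max(a, b) on (0.48, 0.26) = 0.48
¬A4 = 1 − 0.52 = 0.48
(¬A4 ∨ A3) ∧ ¬A4 = min(a, b) on (0.48, 0.48) = 0.48

0.48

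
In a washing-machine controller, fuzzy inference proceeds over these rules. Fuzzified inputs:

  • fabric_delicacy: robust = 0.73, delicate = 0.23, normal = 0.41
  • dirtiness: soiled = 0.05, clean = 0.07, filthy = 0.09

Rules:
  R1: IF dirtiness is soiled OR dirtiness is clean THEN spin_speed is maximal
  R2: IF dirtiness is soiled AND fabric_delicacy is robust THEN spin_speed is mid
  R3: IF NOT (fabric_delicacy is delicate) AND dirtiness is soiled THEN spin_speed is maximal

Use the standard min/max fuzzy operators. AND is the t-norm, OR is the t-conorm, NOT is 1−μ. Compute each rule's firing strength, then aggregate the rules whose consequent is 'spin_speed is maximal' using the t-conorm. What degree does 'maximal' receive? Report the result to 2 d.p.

0.07

R1: soiled=0.05, clean=0.07; OR[max(a, b)] → w = 0.07
R2: soiled=0.05, robust=0.73; AND[min(a, b)] → w = 0.05
R3: ¬delicate=1−0.23=0.77, soiled=0.05; AND[min(a, b)] → w = 0.05
Rules with consequent 'maximal': {R1, R3} → strengths 0.07, 0.05
Aggregate via t-conorm [max(a, b)]: 0.07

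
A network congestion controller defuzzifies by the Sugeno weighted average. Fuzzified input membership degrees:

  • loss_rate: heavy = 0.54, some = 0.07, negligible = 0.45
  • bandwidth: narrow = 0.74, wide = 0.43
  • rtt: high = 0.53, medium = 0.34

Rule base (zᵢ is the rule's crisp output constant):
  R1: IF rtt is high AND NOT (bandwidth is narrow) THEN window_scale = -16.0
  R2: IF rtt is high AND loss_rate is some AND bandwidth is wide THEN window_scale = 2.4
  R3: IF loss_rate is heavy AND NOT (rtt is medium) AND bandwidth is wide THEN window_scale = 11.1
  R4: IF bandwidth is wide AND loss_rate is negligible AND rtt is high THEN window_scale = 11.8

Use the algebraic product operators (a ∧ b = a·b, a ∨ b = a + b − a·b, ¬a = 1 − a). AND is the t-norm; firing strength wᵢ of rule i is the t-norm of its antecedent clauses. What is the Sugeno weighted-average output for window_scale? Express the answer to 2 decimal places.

1.82

R1 (z=-16.0): high=0.53, ¬narrow=1−0.74=0.26; AND[a·b] → w = 0.1378
R2 (z=2.4): high=0.53, some=0.07, wide=0.43; AND[a·b] → w = 0.0160
R3 (z=11.1): heavy=0.54, ¬medium=1−0.34=0.66, wide=0.43; AND[a·b] → w = 0.1533
R4 (z=11.8): wide=0.43, negligible=0.45, high=0.53; AND[a·b] → w = 0.1026
Weighted average = (0.1378·-16.0 + 0.0160·2.4 + 0.1533·11.1 + 0.1026·11.8) / (0.1378 + 0.0160 + 0.1533 + 0.1026)
  = 0.7447 / 0.4096 = 1.82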